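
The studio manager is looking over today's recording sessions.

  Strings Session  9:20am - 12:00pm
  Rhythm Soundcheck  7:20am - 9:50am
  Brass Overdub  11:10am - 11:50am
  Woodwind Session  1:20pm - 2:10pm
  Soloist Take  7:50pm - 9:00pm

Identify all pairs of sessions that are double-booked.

Brass Overdub & Strings Session, Rhythm Soundcheck & Strings Session

Sorted by start: Rhythm Soundcheck, Strings Session, Brass Overdub, Woodwind Session, Soloist Take.
Strings Session starts before Rhythm Soundcheck ends → Rhythm Soundcheck and Strings Session overlap.
Brass Overdub starts after Rhythm Soundcheck ends — done with Rhythm Soundcheck.
Brass Overdub starts before Strings Session ends → Strings Session and Brass Overdub overlap.
Woodwind Session starts after Strings Session ends — done with Strings Session.
Woodwind Session starts after Brass Overdub ends — done with Brass Overdub.
Soloist Take starts after Woodwind Session ends.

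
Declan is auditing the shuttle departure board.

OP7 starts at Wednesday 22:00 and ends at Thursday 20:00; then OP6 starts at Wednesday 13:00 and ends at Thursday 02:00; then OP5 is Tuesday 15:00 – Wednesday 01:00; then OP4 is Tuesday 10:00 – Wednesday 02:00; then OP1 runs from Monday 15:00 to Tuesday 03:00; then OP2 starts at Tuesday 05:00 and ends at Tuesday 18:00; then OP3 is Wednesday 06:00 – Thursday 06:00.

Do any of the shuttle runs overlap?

Yes

Sorted by start: OP1, OP2, OP4, OP5, OP3, OP6, OP7.
OP2 starts after OP1 ends, so nothing later overlaps OP1 either.
OP4 starts before OP2 ends → OP2 and OP4 overlap.
That's a conflict, so the schedule is not conflict-free.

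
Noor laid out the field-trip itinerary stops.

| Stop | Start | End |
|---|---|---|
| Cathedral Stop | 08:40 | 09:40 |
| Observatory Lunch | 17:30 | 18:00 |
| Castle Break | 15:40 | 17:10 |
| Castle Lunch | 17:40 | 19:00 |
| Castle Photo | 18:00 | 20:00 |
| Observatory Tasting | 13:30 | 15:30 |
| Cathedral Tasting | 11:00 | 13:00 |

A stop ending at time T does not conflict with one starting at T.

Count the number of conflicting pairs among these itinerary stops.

Sorted by start: Cathedral Stop, Cathedral Tasting, Observatory Tasting, Castle Break, Observatory Lunch, Castle Lunch, Castle Photo.
Cathedral Tasting starts after Cathedral Stop ends; Cathedral Stop is clear from here.
Observatory Tasting starts after Cathedral Tasting ends; Cathedral Tasting is clear from here.
Castle Break starts after Observatory Tasting ends; Observatory Tasting is clear from here.
Observatory Lunch starts after Castle Break ends; Castle Break is clear from here.
Castle Lunch starts before Observatory Lunch ends → Observatory Lunch and Castle Lunch overlap.
Castle Photo starts exactly when Observatory Lunch ends (back-to-back, no overlap).
Castle Photo starts before Castle Lunch ends → Castle Lunch and Castle Photo overlap.
Overlapping pairs: Castle Lunch & Castle Photo, Castle Lunch & Observatory Lunch — 2 in total.

2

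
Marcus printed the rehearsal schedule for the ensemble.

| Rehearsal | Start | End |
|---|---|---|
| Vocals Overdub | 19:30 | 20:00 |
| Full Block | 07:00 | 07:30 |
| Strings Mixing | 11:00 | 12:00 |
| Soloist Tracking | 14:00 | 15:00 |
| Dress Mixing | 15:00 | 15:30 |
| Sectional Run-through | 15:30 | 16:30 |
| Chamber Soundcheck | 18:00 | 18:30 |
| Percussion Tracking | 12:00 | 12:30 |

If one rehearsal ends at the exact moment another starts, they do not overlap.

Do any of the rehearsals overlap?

No

Two intervals overlap when each starts before the other ends.
Sorted by start: Full Block, Strings Mixing, Percussion Tracking, Soloist Tracking, Dress Mixing, Sectional Run-through, Chamber Soundcheck, Vocals Overdub.
Strings Mixing starts after Full Block ends; Full Block is clear from here.
Percussion Tracking starts exactly when Strings Mixing ends (back-to-back, no overlap); Strings Mixing is clear from here.
Soloist Tracking starts after Percussion Tracking ends; Percussion Tracking is clear from here.
Dress Mixing starts exactly when Soloist Tracking ends (back-to-back, no overlap); Soloist Tracking is clear from here.
Sectional Run-through starts exactly when Dress Mixing ends (back-to-back, no overlap); Dress Mixing is clear from here.
Chamber Soundcheck starts after Sectional Run-through ends; Sectional Run-through is clear from here.
Vocals Overdub starts after Chamber Soundcheck ends.
Every pair is clear; the schedule has no overlaps.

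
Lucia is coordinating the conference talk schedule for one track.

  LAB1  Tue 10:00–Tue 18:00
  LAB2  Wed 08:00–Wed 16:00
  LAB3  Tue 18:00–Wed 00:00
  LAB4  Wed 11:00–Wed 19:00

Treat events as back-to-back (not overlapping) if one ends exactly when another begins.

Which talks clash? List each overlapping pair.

LAB2 & LAB4

Sorted by start: LAB1, LAB3, LAB2, LAB4.
LAB3 starts exactly when LAB1 ends (back-to-back, no overlap); LAB1 is clear from here.
LAB2 starts after LAB3 ends; LAB3 is clear from here.
LAB4 starts before LAB2 ends → LAB2 and LAB4 overlap.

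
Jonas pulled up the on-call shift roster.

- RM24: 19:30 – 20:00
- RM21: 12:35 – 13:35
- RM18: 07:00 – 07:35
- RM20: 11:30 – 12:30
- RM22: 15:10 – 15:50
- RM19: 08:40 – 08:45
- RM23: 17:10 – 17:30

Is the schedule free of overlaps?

Yes

Two intervals overlap when each starts before the other ends.
Sorted by start: RM18, RM19, RM20, RM21, RM22, RM23, RM24.
RM19 starts after RM18 ends, so nothing later overlaps RM18 either.
RM20 starts after RM19 ends, so nothing later overlaps RM19 either.
RM21 starts after RM20 ends, so nothing later overlaps RM20 either.
RM22 starts after RM21 ends, so nothing later overlaps RM21 either.
RM23 starts after RM22 ends, so nothing later overlaps RM22 either.
RM24 starts after RM23 ends.
Every pair is clear; the schedule has no overlaps.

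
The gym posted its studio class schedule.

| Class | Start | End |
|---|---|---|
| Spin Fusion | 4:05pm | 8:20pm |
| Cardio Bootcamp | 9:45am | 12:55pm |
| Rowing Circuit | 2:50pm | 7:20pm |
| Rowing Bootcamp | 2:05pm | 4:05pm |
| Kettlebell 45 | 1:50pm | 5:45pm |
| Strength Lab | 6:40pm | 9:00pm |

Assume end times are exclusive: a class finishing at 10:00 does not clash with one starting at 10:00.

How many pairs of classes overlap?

Sorted by start: Cardio Bootcamp, Kettlebell 45, Rowing Bootcamp, Rowing Circuit, Spin Fusion, Strength Lab.
Kettlebell 45 starts after Cardio Bootcamp ends, so Cardio Bootcamp has no further overlaps.
Rowing Bootcamp starts before Kettlebell 45 ends → Kettlebell 45 and Rowing Bootcamp overlap.
Rowing Circuit starts before Kettlebell 45 ends → Kettlebell 45 and Rowing Circuit overlap.
Spin Fusion starts before Kettlebell 45 ends → Kettlebell 45 and Spin Fusion overlap.
Strength Lab starts after Kettlebell 45 ends.
Rowing Circuit starts before Rowing Bootcamp ends → Rowing Bootcamp and Rowing Circuit overlap.
Spin Fusion starts exactly when Rowing Bootcamp ends (back-to-back, no overlap), so Rowing Bootcamp has no further overlaps.
Spin Fusion starts before Rowing Circuit ends → Rowing Circuit and Spin Fusion overlap.
Strength Lab starts before Rowing Circuit ends → Rowing Circuit and Strength Lab overlap.
Strength Lab starts before Spin Fusion ends → Spin Fusion and Strength Lab overlap.
Overlapping pairs: Kettlebell 45 & Rowing Bootcamp, Kettlebell 45 & Rowing Circuit, Kettlebell 45 & Spin Fusion, Rowing Bootcamp & Rowing Circuit, Rowing Circuit & Spin Fusion, Rowing Circuit & Strength Lab, Spin Fusion & Strength Lab — 7 in total.

7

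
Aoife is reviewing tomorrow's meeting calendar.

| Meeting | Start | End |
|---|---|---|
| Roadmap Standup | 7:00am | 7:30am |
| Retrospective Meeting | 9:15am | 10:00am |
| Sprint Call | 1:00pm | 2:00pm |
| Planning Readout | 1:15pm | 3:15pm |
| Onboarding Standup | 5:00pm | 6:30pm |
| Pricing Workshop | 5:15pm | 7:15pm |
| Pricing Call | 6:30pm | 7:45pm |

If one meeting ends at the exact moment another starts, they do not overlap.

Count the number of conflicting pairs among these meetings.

Sorted by start: Roadmap Standup, Retrospective Meeting, Sprint Call, Planning Readout, Onboarding Standup, Pricing Workshop, Pricing Call.
Retrospective Meeting starts after Roadmap Standup ends, so nothing later overlaps Roadmap Standup either.
Sprint Call starts after Retrospective Meeting ends, so nothing later overlaps Retrospective Meeting either.
Planning Readout starts before Sprint Call ends → Sprint Call and Planning Readout overlap.
Onboarding Standup starts after Sprint Call ends, so nothing later overlaps Sprint Call either.
Onboarding Standup starts after Planning Readout ends, so nothing later overlaps Planning Readout either.
Pricing Workshop starts before Onboarding Standup ends → Onboarding Standup and Pricing Workshop overlap.
Pricing Call starts exactly when Onboarding Standup ends (back-to-back, no overlap).
Pricing Call starts before Pricing Workshop ends → Pricing Workshop and Pricing Call overlap.
Overlapping pairs: Onboarding Standup & Pricing Workshop, Planning Readout & Sprint Call, Pricing Call & Pricing Workshop — 3 in total.

3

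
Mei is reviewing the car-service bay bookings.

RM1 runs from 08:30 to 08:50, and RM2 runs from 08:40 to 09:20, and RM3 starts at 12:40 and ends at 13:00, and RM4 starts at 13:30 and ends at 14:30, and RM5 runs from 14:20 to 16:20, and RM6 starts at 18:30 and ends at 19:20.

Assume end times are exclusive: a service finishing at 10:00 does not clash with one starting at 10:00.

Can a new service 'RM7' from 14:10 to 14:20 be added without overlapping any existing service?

No — it overlaps RM4

RM1: ends 08:50 at or before RM7 starts 14:10 → clear.
RM2: ends 09:20 at or before RM7 starts 14:10 → clear.
RM3: ends 13:00 at or before RM7 starts 14:10 → clear.
RM4: starts 13:30 before RM7 ends 14:20, and ends 14:30 after RM7 starts 14:10 → overlap.
RM5: starts 14:20 at or after RM7 ends 14:20 → clear.
RM6: starts 18:30 at or after RM7 ends 14:20 → clear.
RM7 overlaps RM4.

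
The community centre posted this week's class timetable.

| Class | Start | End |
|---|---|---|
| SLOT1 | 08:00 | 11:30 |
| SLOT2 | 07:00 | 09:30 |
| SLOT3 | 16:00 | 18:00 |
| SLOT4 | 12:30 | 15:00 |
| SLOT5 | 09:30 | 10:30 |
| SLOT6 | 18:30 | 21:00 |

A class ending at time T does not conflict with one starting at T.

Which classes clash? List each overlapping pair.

SLOT1 & SLOT2, SLOT1 & SLOT5

Sorted by start: SLOT2, SLOT1, SLOT5, SLOT4, SLOT3, SLOT6.
SLOT1 starts before SLOT2 ends → SLOT2 and SLOT1 overlap.
SLOT5 starts exactly when SLOT2 ends (back-to-back, no overlap), so nothing later overlaps SLOT2 either.
SLOT5 starts before SLOT1 ends → SLOT1 and SLOT5 overlap.
SLOT4 starts after SLOT1 ends, so nothing later overlaps SLOT1 either.
SLOT4 starts after SLOT5 ends, so nothing later overlaps SLOT5 either.
SLOT3 starts after SLOT4 ends, so nothing later overlaps SLOT4 either.
SLOT6 starts after SLOT3 ends.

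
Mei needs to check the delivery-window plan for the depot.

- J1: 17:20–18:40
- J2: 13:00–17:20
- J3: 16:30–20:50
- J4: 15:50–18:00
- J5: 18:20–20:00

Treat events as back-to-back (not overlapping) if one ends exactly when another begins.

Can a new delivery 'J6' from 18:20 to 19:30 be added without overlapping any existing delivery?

No — it overlaps J1, J3, J5

J2: ends 17:20 at or before J6 starts 18:20 → clear.
J4: ends 18:00 at or before J6 starts 18:20 → clear.
J3: starts 16:30 before J6 ends 19:30, and ends 20:50 after J6 starts 18:20 → overlap.
J1: starts 17:20 before J6 ends 19:30, and ends 18:40 after J6 starts 18:20 → overlap.
J5: starts 18:20 before J6 ends 19:30, and ends 20:00 after J6 starts 18:20 → overlap.
J6 overlaps J1, J3, J5.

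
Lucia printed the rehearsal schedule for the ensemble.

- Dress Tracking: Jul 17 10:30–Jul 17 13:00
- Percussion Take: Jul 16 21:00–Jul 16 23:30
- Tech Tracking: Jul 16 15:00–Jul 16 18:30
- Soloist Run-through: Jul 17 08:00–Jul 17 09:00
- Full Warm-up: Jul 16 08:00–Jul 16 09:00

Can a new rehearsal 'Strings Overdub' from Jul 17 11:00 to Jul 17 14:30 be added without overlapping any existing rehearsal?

No — it overlaps Dress Tracking

Full Warm-up: ends Jul 16 09:00 at or before Strings Overdub starts Jul 17 11:00 → clear.
Tech Tracking: ends Jul 16 18:30 at or before Strings Overdub starts Jul 17 11:00 → clear.
Percussion Take: ends Jul 16 23:30 at or before Strings Overdub starts Jul 17 11:00 → clear.
Soloist Run-through: ends Jul 17 09:00 at or before Strings Overdub starts Jul 17 11:00 → clear.
Dress Tracking: starts Jul 17 10:30 before Strings Overdub ends Jul 17 14:30, and ends Jul 17 13:00 after Strings Overdub starts Jul 17 11:00 → overlap.
Strings Overdub overlaps Dress Tracking.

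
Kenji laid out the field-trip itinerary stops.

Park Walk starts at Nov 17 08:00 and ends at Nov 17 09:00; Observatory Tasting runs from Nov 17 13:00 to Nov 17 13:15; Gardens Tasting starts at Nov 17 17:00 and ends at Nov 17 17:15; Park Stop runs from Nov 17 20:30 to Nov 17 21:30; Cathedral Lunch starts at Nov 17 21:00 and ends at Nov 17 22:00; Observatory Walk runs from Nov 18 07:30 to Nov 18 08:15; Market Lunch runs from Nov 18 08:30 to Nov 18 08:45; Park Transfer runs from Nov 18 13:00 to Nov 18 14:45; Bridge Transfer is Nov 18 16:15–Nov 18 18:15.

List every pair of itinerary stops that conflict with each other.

Sorted by start: Park Walk, Observatory Tasting, Gardens Tasting, Park Stop, Cathedral Lunch, Observatory Walk, Market Lunch, Park Transfer, Bridge Transfer.
Observatory Tasting starts after Park Walk ends — done with Park Walk.
Gardens Tasting starts after Observatory Tasting ends — done with Observatory Tasting.
Park Stop starts after Gardens Tasting ends — done with Gardens Tasting.
Cathedral Lunch starts before Park Stop ends → Park Stop and Cathedral Lunch overlap.
Observatory Walk starts after Park Stop ends — done with Park Stop.
Observatory Walk starts after Cathedral Lunch ends — done with Cathedral Lunch.
Market Lunch starts after Observatory Walk ends — done with Observatory Walk.
Park Transfer starts after Market Lunch ends — done with Market Lunch.
Bridge Transfer starts after Park Transfer ends.

Cathedral Lunch & Park Stop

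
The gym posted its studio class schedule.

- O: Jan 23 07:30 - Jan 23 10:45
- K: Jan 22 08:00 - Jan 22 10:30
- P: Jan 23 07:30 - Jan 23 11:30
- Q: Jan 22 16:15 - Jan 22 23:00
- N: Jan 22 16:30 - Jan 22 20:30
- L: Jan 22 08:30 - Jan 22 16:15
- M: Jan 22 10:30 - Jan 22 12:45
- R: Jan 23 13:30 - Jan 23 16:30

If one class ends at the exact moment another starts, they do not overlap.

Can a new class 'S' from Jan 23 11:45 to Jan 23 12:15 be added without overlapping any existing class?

K: ends Jan 22 10:30 at or before S starts Jan 23 11:45 → clear.
L: ends Jan 22 16:15 at or before S starts Jan 23 11:45 → clear.
M: ends Jan 22 12:45 at or before S starts Jan 23 11:45 → clear.
Q: ends Jan 22 23:00 at or before S starts Jan 23 11:45 → clear.
N: ends Jan 22 20:30 at or before S starts Jan 23 11:45 → clear.
O: ends Jan 23 10:45 at or before S starts Jan 23 11:45 → clear.
P: ends Jan 23 11:30 at or before S starts Jan 23 11:45 → clear.
R: starts Jan 23 13:30 at or after S ends Jan 23 12:15 → clear.

Yes — the slot is free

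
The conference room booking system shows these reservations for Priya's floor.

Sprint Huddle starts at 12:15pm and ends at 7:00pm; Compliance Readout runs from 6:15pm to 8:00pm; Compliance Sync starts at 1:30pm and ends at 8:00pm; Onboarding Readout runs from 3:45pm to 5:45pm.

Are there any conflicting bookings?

Two intervals overlap when each starts before the other ends.
Sorted by start: Sprint Huddle, Compliance Sync, Onboarding Readout, Compliance Readout.
Compliance Sync starts before Sprint Huddle ends → Sprint Huddle and Compliance Sync overlap.
That's a conflict, so the schedule is not conflict-free.

Yes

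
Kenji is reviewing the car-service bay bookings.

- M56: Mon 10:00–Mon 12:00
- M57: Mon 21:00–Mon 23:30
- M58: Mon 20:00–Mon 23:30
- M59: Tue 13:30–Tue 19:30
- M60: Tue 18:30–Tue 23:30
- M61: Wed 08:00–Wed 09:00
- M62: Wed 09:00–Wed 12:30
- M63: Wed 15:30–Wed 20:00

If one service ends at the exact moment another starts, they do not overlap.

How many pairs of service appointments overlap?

Two intervals overlap when each starts before the other ends.
Sorted by start: M56, M58, M57, M59, M60, M61, M62, M63.
M58 starts after M56 ends, so nothing later overlaps M56 either.
M57 starts before M58 ends → M58 and M57 overlap.
M59 starts after M58 ends, so nothing later overlaps M58 either.
M59 starts after M57 ends, so nothing later overlaps M57 either.
M60 starts before M59 ends → M59 and M60 overlap.
M61 starts after M59 ends, so nothing later overlaps M59 either.
M61 starts after M60 ends, so nothing later overlaps M60 either.
M62 starts exactly when M61 ends (back-to-back, no overlap), so nothing later overlaps M61 either.
M63 starts after M62 ends.
Overlapping pairs: M57 & M58, M59 & M60 — 2 in total.

2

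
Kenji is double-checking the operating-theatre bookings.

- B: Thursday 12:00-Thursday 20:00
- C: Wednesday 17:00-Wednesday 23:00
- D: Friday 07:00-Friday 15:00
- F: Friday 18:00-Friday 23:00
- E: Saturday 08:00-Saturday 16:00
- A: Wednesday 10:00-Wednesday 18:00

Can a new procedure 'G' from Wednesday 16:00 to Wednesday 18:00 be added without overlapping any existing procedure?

A: starts Wednesday 10:00 before G ends Wednesday 18:00, and ends Wednesday 18:00 after G starts Wednesday 16:00 → overlap.
C: starts Wednesday 17:00 before G ends Wednesday 18:00, and ends Wednesday 23:00 after G starts Wednesday 16:00 → overlap.
B: starts Thursday 12:00 at or after G ends Wednesday 18:00 → clear.
D: starts Friday 07:00 at or after G ends Wednesday 18:00 → clear.
F: starts Friday 18:00 at or after G ends Wednesday 18:00 → clear.
E: starts Saturday 08:00 at or after G ends Wednesday 18:00 → clear.
G overlaps A, C.

No — it overlaps A, C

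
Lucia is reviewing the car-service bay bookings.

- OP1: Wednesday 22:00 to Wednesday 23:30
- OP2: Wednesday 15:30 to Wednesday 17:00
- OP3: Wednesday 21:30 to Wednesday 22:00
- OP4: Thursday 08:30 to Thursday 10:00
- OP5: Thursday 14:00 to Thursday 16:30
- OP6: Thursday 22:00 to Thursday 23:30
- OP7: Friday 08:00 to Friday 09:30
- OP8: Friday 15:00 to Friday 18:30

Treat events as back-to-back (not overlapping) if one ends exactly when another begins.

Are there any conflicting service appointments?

Two intervals overlap when each starts before the other ends.
Sorted by start: OP2, OP3, OP1, OP4, OP5, OP6, OP7, OP8.
OP3 starts after OP2 ends; OP2 is clear from here.
OP1 starts exactly when OP3 ends (back-to-back, no overlap); OP3 is clear from here.
OP4 starts after OP1 ends; OP1 is clear from here.
OP5 starts after OP4 ends; OP4 is clear from here.
OP6 starts after OP5 ends; OP5 is clear from here.
OP7 starts after OP6 ends; OP6 is clear from here.
OP8 starts after OP7 ends.
Every pair is clear; the schedule has no overlaps.

No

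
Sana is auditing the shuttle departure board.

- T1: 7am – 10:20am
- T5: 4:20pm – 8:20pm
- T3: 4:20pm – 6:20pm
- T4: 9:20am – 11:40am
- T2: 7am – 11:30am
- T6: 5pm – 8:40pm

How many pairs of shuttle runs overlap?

Sorted by start: T1, T2, T4, T3, T5, T6.
T2 starts before T1 ends → T1 and T2 overlap.
T4 starts before T1 ends → T1 and T4 overlap.
T3 starts after T1 ends — done with T1.
T4 starts before T2 ends → T2 and T4 overlap.
T3 starts after T2 ends — done with T2.
T3 starts after T4 ends — done with T4.
T5 starts before T3 ends → T3 and T5 overlap.
T6 starts before T3 ends → T3 and T6 overlap.
T6 starts before T5 ends → T5 and T6 overlap.
Overlapping pairs: T1 & T2, T1 & T4, T2 & T4, T3 & T5, T3 & T6, T5 & T6 — 6 in total.

6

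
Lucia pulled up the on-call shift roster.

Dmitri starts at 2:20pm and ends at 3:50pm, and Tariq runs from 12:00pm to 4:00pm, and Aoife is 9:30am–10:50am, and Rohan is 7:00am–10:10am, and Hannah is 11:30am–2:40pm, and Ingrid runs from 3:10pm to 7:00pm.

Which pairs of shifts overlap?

Two intervals overlap when each starts before the other ends.
Sorted by start: Rohan, Aoife, Hannah, Tariq, Dmitri, Ingrid.
Aoife starts before Rohan ends → Rohan and Aoife overlap.
Hannah starts after Rohan ends, so nothing later overlaps Rohan either.
Hannah starts after Aoife ends, so nothing later overlaps Aoife either.
Tariq starts before Hannah ends → Hannah and Tariq overlap.
Dmitri starts before Hannah ends → Hannah and Dmitri overlap.
Ingrid starts after Hannah ends.
Dmitri starts before Tariq ends → Tariq and Dmitri overlap.
Ingrid starts before Tariq ends → Tariq and Ingrid overlap.
Ingrid starts before Dmitri ends → Dmitri and Ingrid overlap.

Aoife & Rohan, Dmitri & Hannah, Dmitri & Ingrid, Dmitri & Tariq, Hannah & Tariq, Ingrid & Tariq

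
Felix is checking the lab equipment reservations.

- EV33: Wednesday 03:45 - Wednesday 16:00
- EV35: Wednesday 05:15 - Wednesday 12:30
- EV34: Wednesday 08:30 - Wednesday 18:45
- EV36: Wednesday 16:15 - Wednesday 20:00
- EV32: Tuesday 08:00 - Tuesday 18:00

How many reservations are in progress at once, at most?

Walk through starts and ends in time order (an end at T is processed before a start at T):
Tuesday 08:00 start EV32 → 1
Tuesday 18:00 end EV32 → 0
Wednesday 03:45 start EV33 → 1
Wednesday 05:15 start EV35 → 2
Wednesday 08:30 start EV34 → 3
Wednesday 12:30 end EV35 → 2
Wednesday 16:00 end EV33 → 1
Wednesday 16:15 start EV36 → 2
Wednesday 18:45 end EV34 → 1
Wednesday 20:00 end EV36 → 0
Peak is 3, at Wednesday 08:30 (EV33, EV34, EV35).

3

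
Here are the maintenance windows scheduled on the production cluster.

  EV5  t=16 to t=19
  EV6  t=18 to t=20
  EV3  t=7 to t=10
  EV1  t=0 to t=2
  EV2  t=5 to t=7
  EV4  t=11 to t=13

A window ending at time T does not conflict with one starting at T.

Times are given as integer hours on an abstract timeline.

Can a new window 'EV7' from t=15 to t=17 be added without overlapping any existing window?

No — it overlaps EV5

EV1: ends t=2 at or before EV7 starts t=15 → clear.
EV2: ends t=7 at or before EV7 starts t=15 → clear.
EV3: ends t=10 at or before EV7 starts t=15 → clear.
EV4: ends t=13 at or before EV7 starts t=15 → clear.
EV5: starts t=16 before EV7 ends t=17, and ends t=19 after EV7 starts t=15 → overlap.
EV6: starts t=18 at or after EV7 ends t=17 → clear.
EV7 overlaps EV5.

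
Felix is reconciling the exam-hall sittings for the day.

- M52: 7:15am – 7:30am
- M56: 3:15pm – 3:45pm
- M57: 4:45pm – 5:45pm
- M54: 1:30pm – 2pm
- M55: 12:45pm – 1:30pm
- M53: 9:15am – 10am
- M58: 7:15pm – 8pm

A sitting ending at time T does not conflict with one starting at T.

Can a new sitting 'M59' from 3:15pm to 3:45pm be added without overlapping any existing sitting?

M52: ends 7:30am at or before M59 starts 3:15pm → clear.
M53: ends 10am at or before M59 starts 3:15pm → clear.
M55: ends 1:30pm at or before M59 starts 3:15pm → clear.
M54: ends 2pm at or before M59 starts 3:15pm → clear.
M56: starts 3:15pm before M59 ends 3:45pm, and ends 3:45pm after M59 starts 3:15pm → overlap.
M57: starts 4:45pm at or after M59 ends 3:45pm → clear.
M58: starts 7:15pm at or after M59 ends 3:45pm → clear.
M59 overlaps M56.

No — it overlaps M56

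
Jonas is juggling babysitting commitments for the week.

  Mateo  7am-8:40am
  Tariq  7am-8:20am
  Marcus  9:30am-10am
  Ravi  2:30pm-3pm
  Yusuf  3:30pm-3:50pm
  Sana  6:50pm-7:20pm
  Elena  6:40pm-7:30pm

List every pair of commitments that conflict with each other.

Sorted by start: Mateo, Tariq, Marcus, Ravi, Yusuf, Elena, Sana.
Tariq starts before Mateo ends → Mateo and Tariq overlap.
Marcus starts after Mateo ends; Mateo is clear from here.
Marcus starts after Tariq ends; Tariq is clear from here.
Ravi starts after Marcus ends; Marcus is clear from here.
Yusuf starts after Ravi ends; Ravi is clear from here.
Elena starts after Yusuf ends; Yusuf is clear from here.
Sana starts before Elena ends → Elena and Sana overlap.

Elena & Sana, Mateo & Tariq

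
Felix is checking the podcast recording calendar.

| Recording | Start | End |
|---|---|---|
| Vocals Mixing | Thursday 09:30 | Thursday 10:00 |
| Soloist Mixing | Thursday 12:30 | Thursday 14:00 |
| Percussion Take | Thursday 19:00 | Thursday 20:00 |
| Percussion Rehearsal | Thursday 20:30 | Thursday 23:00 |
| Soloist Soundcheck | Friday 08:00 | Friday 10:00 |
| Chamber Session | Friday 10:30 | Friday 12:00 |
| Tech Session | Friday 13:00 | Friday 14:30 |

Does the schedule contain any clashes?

Sorted by start: Vocals Mixing, Soloist Mixing, Percussion Take, Percussion Rehearsal, Soloist Soundcheck, Chamber Session, Tech Session.
Soloist Mixing starts after Vocals Mixing ends; Vocals Mixing is clear from here.
Percussion Take starts after Soloist Mixing ends; Soloist Mixing is clear from here.
Percussion Rehearsal starts after Percussion Take ends; Percussion Take is clear from here.
Soloist Soundcheck starts after Percussion Rehearsal ends; Percussion Rehearsal is clear from here.
Chamber Session starts after Soloist Soundcheck ends; Soloist Soundcheck is clear from here.
Tech Session starts after Chamber Session ends.
Every pair is clear; the schedule has no overlaps.

No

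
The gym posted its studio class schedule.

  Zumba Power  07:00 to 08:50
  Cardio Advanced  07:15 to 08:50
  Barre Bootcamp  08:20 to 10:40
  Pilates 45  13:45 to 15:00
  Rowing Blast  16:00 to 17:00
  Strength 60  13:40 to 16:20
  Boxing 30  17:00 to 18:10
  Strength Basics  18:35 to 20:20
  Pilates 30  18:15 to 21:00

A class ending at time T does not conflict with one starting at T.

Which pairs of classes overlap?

Sorted by start: Zumba Power, Cardio Advanced, Barre Bootcamp, Strength 60, Pilates 45, Rowing Blast, Boxing 30, Pilates 30, Strength Basics.
Cardio Advanced starts before Zumba Power ends → Zumba Power and Cardio Advanced overlap.
Barre Bootcamp starts before Zumba Power ends → Zumba Power and Barre Bootcamp overlap.
Strength 60 starts after Zumba Power ends, so Zumba Power has no further overlaps.
Barre Bootcamp starts before Cardio Advanced ends → Cardio Advanced and Barre Bootcamp overlap.
Strength 60 starts after Cardio Advanced ends, so Cardio Advanced has no further overlaps.
Strength 60 starts after Barre Bootcamp ends, so Barre Bootcamp has no further overlaps.
Pilates 45 starts before Strength 60 ends → Strength 60 and Pilates 45 overlap.
Rowing Blast starts before Strength 60 ends → Strength 60 and Rowing Blast overlap.
Boxing 30 starts after Strength 60 ends, so Strength 60 has no further overlaps.
Rowing Blast starts after Pilates 45 ends, so Pilates 45 has no further overlaps.
Boxing 30 starts exactly when Rowing Blast ends (back-to-back, no overlap), so Rowing Blast has no further overlaps.
Pilates 30 starts after Boxing 30 ends, so Boxing 30 has no further overlaps.
Strength Basics starts before Pilates 30 ends → Pilates 30 and Strength Basics overlap.

Barre Bootcamp & Cardio Advanced, Barre Bootcamp & Zumba Power, Cardio Advanced & Zumba Power, Pilates 30 & Strength Basics, Pilates 45 & Strength 60, Rowing Blast & Strength 60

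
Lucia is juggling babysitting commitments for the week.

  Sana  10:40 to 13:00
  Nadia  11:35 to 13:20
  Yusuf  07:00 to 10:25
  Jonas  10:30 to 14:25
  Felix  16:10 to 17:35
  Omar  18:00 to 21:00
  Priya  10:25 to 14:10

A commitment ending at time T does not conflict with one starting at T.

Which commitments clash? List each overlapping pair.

Jonas & Nadia, Jonas & Priya, Jonas & Sana, Nadia & Priya, Nadia & Sana, Priya & Sana

Two intervals overlap when each starts before the other ends.
Sorted by start: Yusuf, Priya, Jonas, Sana, Nadia, Felix, Omar.
Priya starts exactly when Yusuf ends (back-to-back, no overlap); Yusuf is clear from here.
Jonas starts before Priya ends → Priya and Jonas overlap.
Sana starts before Priya ends → Priya and Sana overlap.
Nadia starts before Priya ends → Priya and Nadia overlap.
Felix starts after Priya ends; Priya is clear from here.
Sana starts before Jonas ends → Jonas and Sana overlap.
Nadia starts before Jonas ends → Jonas and Nadia overlap.
Felix starts after Jonas ends; Jonas is clear from here.
Nadia starts before Sana ends → Sana and Nadia overlap.
Felix starts after Sana ends; Sana is clear from here.
Felix starts after Nadia ends; Nadia is clear from here.
Omar starts after Felix ends.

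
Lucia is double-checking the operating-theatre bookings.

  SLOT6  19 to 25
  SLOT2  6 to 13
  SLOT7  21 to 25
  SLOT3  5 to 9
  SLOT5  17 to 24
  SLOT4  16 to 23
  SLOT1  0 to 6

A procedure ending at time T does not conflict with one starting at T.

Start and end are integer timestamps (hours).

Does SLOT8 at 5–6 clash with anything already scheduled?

SLOT1: starts 0 before SLOT8 ends 6, and ends 6 after SLOT8 starts 5 → overlap.
SLOT3: starts 5 before SLOT8 ends 6, and ends 9 after SLOT8 starts 5 → overlap.
SLOT2: starts 6 at or after SLOT8 ends 6 → clear.
SLOT4: starts 16 at or after SLOT8 ends 6 → clear.
SLOT5: starts 17 at or after SLOT8 ends 6 → clear.
SLOT6: starts 19 at or after SLOT8 ends 6 → clear.
SLOT7: starts 21 at or after SLOT8 ends 6 → clear.
SLOT8 overlaps SLOT1, SLOT3.

Yes — it overlaps SLOT1, SLOT3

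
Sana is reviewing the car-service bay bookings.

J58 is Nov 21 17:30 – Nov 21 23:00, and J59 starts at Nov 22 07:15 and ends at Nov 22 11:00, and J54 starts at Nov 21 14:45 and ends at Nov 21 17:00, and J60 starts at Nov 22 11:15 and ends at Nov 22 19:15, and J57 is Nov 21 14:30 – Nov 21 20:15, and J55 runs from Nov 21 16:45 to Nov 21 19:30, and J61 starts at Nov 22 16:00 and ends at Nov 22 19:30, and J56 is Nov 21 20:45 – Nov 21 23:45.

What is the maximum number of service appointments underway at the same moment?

3

Sort all start/end points and keep a running count:
Nov 21 14:30 start J57 → 1
Nov 21 14:45 start J54 → 2
Nov 21 16:45 start J55 → 3
Nov 21 17:00 end J54 → 2
Nov 21 17:30 start J58 → 3
Nov 21 19:30 end J55 → 2
Nov 21 20:15 end J57 → 1
Nov 21 20:45 start J56 → 2
Nov 21 23:00 end J58 → 1
Nov 21 23:45 end J56 → 0
Nov 22 07:15 start J59 → 1
Nov 22 11:00 end J59 → 0
Nov 22 11:15 start J60 → 1
Nov 22 16:00 start J61 → 2
Nov 22 19:15 end J60 → 1
Nov 22 19:30 end J61 → 0
Peak is 3, at Nov 21 16:45 (J54, J55, J57).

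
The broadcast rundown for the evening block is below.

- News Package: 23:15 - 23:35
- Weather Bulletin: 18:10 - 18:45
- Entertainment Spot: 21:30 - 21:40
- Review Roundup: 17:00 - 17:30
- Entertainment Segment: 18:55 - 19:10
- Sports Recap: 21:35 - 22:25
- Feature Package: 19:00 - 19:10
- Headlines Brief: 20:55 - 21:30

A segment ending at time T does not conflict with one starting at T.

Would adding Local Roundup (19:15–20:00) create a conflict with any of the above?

Review Roundup: ends 17:30 at or before Local Roundup starts 19:15 → clear.
Weather Bulletin: ends 18:45 at or before Local Roundup starts 19:15 → clear.
Entertainment Segment: ends 19:10 at or before Local Roundup starts 19:15 → clear.
Feature Package: ends 19:10 at or before Local Roundup starts 19:15 → clear.
Headlines Brief: starts 20:55 at or after Local Roundup ends 20:00 → clear.
Entertainment Spot: starts 21:30 at or after Local Roundup ends 20:00 → clear.
Sports Recap: starts 21:35 at or after Local Roundup ends 20:00 → clear.
News Package: starts 23:15 at or after Local Roundup ends 20:00 → clear.

No — it doesn't clash with anything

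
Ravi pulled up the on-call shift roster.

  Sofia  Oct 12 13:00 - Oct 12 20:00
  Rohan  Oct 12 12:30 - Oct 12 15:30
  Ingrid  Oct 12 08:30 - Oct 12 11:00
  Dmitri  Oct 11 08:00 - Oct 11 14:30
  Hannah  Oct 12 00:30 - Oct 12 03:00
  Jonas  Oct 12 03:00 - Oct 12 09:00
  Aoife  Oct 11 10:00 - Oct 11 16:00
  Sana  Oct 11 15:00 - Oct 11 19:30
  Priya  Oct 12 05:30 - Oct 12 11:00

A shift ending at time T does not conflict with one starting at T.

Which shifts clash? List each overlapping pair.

Sorted by start: Dmitri, Aoife, Sana, Hannah, Jonas, Priya, Ingrid, Rohan, Sofia.
Aoife starts before Dmitri ends → Dmitri and Aoife overlap.
Sana starts after Dmitri ends, so Dmitri has no further overlaps.
Sana starts before Aoife ends → Aoife and Sana overlap.
Hannah starts after Aoife ends, so Aoife has no further overlaps.
Hannah starts after Sana ends, so Sana has no further overlaps.
Jonas starts exactly when Hannah ends (back-to-back, no overlap), so Hannah has no further overlaps.
Priya starts before Jonas ends → Jonas and Priya overlap.
Ingrid starts before Jonas ends → Jonas and Ingrid overlap.
Rohan starts after Jonas ends, so Jonas has no further overlaps.
Ingrid starts before Priya ends → Priya and Ingrid overlap.
Rohan starts after Priya ends, so Priya has no further overlaps.
Rohan starts after Ingrid ends, so Ingrid has no further overlaps.
Sofia starts before Rohan ends → Rohan and Sofia overlap.

Aoife & Dmitri, Aoife & Sana, Ingrid & Jonas, Ingrid & Priya, Jonas & Priya, Rohan & Sofia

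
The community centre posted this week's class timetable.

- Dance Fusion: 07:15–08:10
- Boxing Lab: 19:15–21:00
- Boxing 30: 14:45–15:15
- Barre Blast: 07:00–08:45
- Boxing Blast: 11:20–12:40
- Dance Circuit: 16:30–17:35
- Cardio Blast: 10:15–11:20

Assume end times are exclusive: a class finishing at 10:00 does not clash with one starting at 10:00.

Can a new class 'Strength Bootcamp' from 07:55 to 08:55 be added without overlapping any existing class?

Barre Blast: starts 07:00 before Strength Bootcamp ends 08:55, and ends 08:45 after Strength Bootcamp starts 07:55 → overlap.
Dance Fusion: starts 07:15 before Strength Bootcamp ends 08:55, and ends 08:10 after Strength Bootcamp starts 07:55 → overlap.
Cardio Blast: starts 10:15 at or after Strength Bootcamp ends 08:55 → clear.
Boxing Blast: starts 11:20 at or after Strength Bootcamp ends 08:55 → clear.
Boxing 30: starts 14:45 at or after Strength Bootcamp ends 08:55 → clear.
Dance Circuit: starts 16:30 at or after Strength Bootcamp ends 08:55 → clear.
Boxing Lab: starts 19:15 at or after Strength Bootcamp ends 08:55 → clear.
Strength Bootcamp overlaps Barre Blast, Dance Fusion.

No — it overlaps Barre Blast, Dance Fusion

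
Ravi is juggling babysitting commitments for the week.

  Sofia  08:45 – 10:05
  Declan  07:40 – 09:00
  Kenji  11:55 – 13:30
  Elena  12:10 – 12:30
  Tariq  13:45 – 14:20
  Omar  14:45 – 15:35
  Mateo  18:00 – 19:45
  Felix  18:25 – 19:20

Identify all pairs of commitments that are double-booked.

Sorted by start: Declan, Sofia, Kenji, Elena, Tariq, Omar, Mateo, Felix.
Sofia starts before Declan ends → Declan and Sofia overlap.
Kenji starts after Declan ends, so nothing later overlaps Declan either.
Kenji starts after Sofia ends, so nothing later overlaps Sofia either.
Elena starts before Kenji ends → Kenji and Elena overlap.
Tariq starts after Kenji ends, so nothing later overlaps Kenji either.
Tariq starts after Elena ends, so nothing later overlaps Elena either.
Omar starts after Tariq ends, so nothing later overlaps Tariq either.
Mateo starts after Omar ends, so nothing later overlaps Omar either.
Felix starts before Mateo ends → Mateo and Felix overlap.

Declan & Sofia, Elena & Kenji, Felix & Mateo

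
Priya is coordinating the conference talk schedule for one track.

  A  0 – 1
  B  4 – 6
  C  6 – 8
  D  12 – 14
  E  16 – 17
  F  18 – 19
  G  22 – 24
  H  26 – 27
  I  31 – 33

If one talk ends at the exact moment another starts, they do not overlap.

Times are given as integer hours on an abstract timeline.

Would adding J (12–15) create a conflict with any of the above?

A: ends 1 at or before J starts 12 → clear.
B: ends 6 at or before J starts 12 → clear.
C: ends 8 at or before J starts 12 → clear.
D: starts 12 before J ends 15, and ends 14 after J starts 12 → overlap.
E: starts 16 at or after J ends 15 → clear.
F: starts 18 at or after J ends 15 → clear.
G: starts 22 at or after J ends 15 → clear.
H: starts 26 at or after J ends 15 → clear.
I: starts 31 at or after J ends 15 → clear.
J overlaps D.

Yes — it overlaps D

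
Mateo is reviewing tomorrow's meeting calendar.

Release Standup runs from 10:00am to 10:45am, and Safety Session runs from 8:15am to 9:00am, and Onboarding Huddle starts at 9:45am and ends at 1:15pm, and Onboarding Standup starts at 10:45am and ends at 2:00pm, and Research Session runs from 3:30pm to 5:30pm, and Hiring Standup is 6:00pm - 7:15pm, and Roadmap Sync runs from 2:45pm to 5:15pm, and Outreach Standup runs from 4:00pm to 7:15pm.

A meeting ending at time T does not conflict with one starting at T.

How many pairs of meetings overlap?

Sorted by start: Safety Session, Onboarding Huddle, Release Standup, Onboarding Standup, Roadmap Sync, Research Session, Outreach Standup, Hiring Standup.
Onboarding Huddle starts after Safety Session ends, so nothing later overlaps Safety Session either.
Release Standup starts before Onboarding Huddle ends → Onboarding Huddle and Release Standup overlap.
Onboarding Standup starts before Onboarding Huddle ends → Onboarding Huddle and Onboarding Standup overlap.
Roadmap Sync starts after Onboarding Huddle ends, so nothing later overlaps Onboarding Huddle either.
Onboarding Standup starts exactly when Release Standup ends (back-to-back, no overlap), so nothing later overlaps Release Standup either.
Roadmap Sync starts after Onboarding Standup ends, so nothing later overlaps Onboarding Standup either.
Research Session starts before Roadmap Sync ends → Roadmap Sync and Research Session overlap.
Outreach Standup starts before Roadmap Sync ends → Roadmap Sync and Outreach Standup overlap.
Hiring Standup starts after Roadmap Sync ends.
Outreach Standup starts before Research Session ends → Research Session and Outreach Standup overlap.
Hiring Standup starts after Research Session ends.
Hiring Standup starts before Outreach Standup ends → Outreach Standup and Hiring Standup overlap.
Overlapping pairs: Hiring Standup & Outreach Standup, Onboarding Huddle & Onboarding Standup, Onboarding Huddle & Release Standup, Outreach Standup & Research Session, Outreach Standup & Roadmap Sync, Research Session & Roadmap Sync — 6 in total.

6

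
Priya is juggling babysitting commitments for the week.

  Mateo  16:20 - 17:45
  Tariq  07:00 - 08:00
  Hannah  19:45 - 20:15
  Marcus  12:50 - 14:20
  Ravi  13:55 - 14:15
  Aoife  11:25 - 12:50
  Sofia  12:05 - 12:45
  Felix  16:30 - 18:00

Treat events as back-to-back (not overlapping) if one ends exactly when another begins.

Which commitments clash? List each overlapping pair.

Sorted by start: Tariq, Aoife, Sofia, Marcus, Ravi, Mateo, Felix, Hannah.
Aoife starts after Tariq ends — done with Tariq.
Sofia starts before Aoife ends → Aoife and Sofia overlap.
Marcus starts exactly when Aoife ends (back-to-back, no overlap) — done with Aoife.
Marcus starts after Sofia ends — done with Sofia.
Ravi starts before Marcus ends → Marcus and Ravi overlap.
Mateo starts after Marcus ends — done with Marcus.
Mateo starts after Ravi ends — done with Ravi.
Felix starts before Mateo ends → Mateo and Felix overlap.
Hannah starts after Mateo ends.
Hannah starts after Felix ends.

Aoife & Sofia, Felix & Mateo, Marcus & Ravi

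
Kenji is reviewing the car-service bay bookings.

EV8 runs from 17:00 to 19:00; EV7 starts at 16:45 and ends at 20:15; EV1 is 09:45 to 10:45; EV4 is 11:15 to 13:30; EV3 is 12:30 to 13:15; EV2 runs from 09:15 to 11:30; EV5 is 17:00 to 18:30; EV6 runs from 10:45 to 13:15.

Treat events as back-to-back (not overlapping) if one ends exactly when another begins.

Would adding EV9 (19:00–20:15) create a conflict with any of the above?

EV2: ends 11:30 at or before EV9 starts 19:00 → clear.
EV1: ends 10:45 at or before EV9 starts 19:00 → clear.
EV6: ends 13:15 at or before EV9 starts 19:00 → clear.
EV4: ends 13:30 at or before EV9 starts 19:00 → clear.
EV3: ends 13:15 at or before EV9 starts 19:00 → clear.
EV7: starts 16:45 before EV9 ends 20:15, and ends 20:15 after EV9 starts 19:00 → overlap.
EV5: ends 18:30 at or before EV9 starts 19:00 → clear.
EV8: ends 19:00 at or before EV9 starts 19:00 → clear.
EV9 overlaps EV7.

Yes — it overlaps EV7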